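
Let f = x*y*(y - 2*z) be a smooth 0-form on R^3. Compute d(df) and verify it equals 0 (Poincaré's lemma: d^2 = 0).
d(df) = 0

Step 1: df = sum_i (∂f/∂x_i) dx_i = (y*(y - 2*z)) dx + (2*x*(y - z)) dy + (-2*x*y) dz.
Step 2: Apply d again. Using the 1-form formula, the coefficient of dx ∧ dy in d(df) is ∂^2 f/∂x ∂y - ∂^2 f/∂y ∂x = (2*y - 2*z) - (2*y - 2*z) = 0 (equality of mixed partials for smooth f).
Similarly for dx ∧ dz and dy ∧ dz — all coefficients vanish. So d(df) = 0.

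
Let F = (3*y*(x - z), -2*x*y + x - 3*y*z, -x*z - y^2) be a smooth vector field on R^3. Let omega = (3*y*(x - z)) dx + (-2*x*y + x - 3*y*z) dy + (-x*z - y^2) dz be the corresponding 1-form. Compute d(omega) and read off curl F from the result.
d(omega) = (y) dy ∧ dz + (-3*y + z) dz ∧ dx + (-3*x - 2*y + 3*z + 1) dx ∧ dy; curl F = (y, -3*y + z, -3*x - 2*y + 3*z + 1)

d omega = sum_{i<j} (∂f_j/∂x_i - ∂f_i/∂x_j) dx_i ∧ dx_j. Under the identification (dy ∧ dz, dz ∧ dx, dx ∧ dy) ↔ (e_x, e_y, e_z), the coefficients are exactly the components of curl F. Compute:
  ∂R/∂y - ∂Q/∂z = (-2*y) - (-3*y) = y
  ∂P/∂z - ∂R/∂x = (-3*y) - (-z) = -3*y + z
  ∂Q/∂x - ∂P/∂y = (1 - 2*y) - (3*x - 3*z) = -3*x - 2*y + 3*z + 1.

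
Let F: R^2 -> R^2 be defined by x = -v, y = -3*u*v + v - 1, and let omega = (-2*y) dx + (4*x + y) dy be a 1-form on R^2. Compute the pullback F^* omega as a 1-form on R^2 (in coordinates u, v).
F^* omega = (3*v*(3*u*v + 3*v + 1)) du + (9*u^2*v + 3*u - v - 3) dv

Using F^*(f dg) = (f ∘ F) d(g ∘ F), substitute each coordinate x_i by F_i(u, v) in f_i, and replace dx_i by d F_i = (∂F_i/∂u) du + (∂F_i/∂v) dv.
  For the x component: f_1(F) = 6*u*v - 2*v + 2; d F_1 = (0) du + (-1) dv
  For the y component: f_2(F) = -3*u*v - 3*v - 1; d F_2 = (-3*v) du + (1 - 3*u) dv
Combining and collecting du, dv coefficients:
  coeff of du: 3*v*(3*u*v + 3*v + 1)
  coeff of dv: 9*u^2*v + 3*u - v - 3
F^* omega = (3*v*(3*u*v + 3*v + 1)) du + (9*u^2*v + 3*u - v - 3) dv.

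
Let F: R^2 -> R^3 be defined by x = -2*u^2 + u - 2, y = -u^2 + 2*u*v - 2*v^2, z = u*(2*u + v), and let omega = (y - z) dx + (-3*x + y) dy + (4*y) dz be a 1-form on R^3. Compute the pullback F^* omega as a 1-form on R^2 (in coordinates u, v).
F^* omega = (-14*u^3 + 30*u^2*v + 3*u^2 - 8*u*v^2 - 5*u*v - 12*u - 12*v^3 - 2*v^2 + 12*v) du + (6*u^3 - 8*u^2*v - 6*u^2 - 20*u*v^2 + 12*u*v + 12*u + 8*v^3 - 24*v) dv

Using F^*(f dg) = (f ∘ F) d(g ∘ F), substitute each coordinate x_i by F_i(u, v) in f_i, and replace dx_i by d F_i = (∂F_i/∂u) du + (∂F_i/∂v) dv.
  For the x component: f_1(F) = -3*u^2 + u*v - 2*v^2; d F_1 = (1 - 4*u) du + (0) dv
  For the y component: f_2(F) = 5*u^2 + 2*u*v - 3*u - 2*v^2 + 6; d F_2 = (-2*u + 2*v) du + (2*u - 4*v) dv
  For the z component: f_3(F) = -4*u^2 + 8*u*v - 8*v^2; d F_3 = (4*u + v) du + (u) dv
Combining and collecting du, dv coefficients:
  coeff of du: -14*u^3 + 30*u^2*v + 3*u^2 - 8*u*v^2 - 5*u*v - 12*u - 12*v^3 - 2*v^2 + 12*v
  coeff of dv: 6*u^3 - 8*u^2*v - 6*u^2 - 20*u*v^2 + 12*u*v + 12*u + 8*v^3 - 24*v
F^* omega = (-14*u^3 + 30*u^2*v + 3*u^2 - 8*u*v^2 - 5*u*v - 12*u - 12*v^3 - 2*v^2 + 12*v) du + (6*u^3 - 8*u^2*v - 6*u^2 - 20*u*v^2 + 12*u*v + 12*u + 8*v^3 - 24*v) dv.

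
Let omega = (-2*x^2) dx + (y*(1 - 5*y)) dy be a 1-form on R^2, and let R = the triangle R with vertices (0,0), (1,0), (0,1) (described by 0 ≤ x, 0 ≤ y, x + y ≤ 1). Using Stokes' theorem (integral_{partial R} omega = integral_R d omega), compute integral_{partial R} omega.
integral_(partial R) omega = 0

Stokes: integral_partial_R omega = integral_R d omega with d omega = (∂Q/∂x - ∂P/∂y) dx ∧ dy.
  ∂Q/∂x = 0
  ∂P/∂y = 0
  integrand = ∂Q/∂x - ∂P/∂y = 0.
Integrating over R: integral_0^1 integral_0^{1-x} (0) dy dx = 0.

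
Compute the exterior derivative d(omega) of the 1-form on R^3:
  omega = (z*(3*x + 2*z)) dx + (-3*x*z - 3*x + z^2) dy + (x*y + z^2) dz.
d(omega) = (-3*z - 3) dx ∧ dy + (-3*x + y - 4*z) dx ∧ dz + (4*x - 2*z) dy ∧ dz

For a 1-form omega = sum_i f_i dx_i, the exterior derivative is
  d(omega) = sum_{i < j} (∂f_j/∂x_i - ∂f_i/∂x_j) dx_i ∧ dx_j.
  coefficient of dx ∧ dy: ∂f_2/∂x - ∂f_1/∂y = ∂(-3*x*z - 3*x + z^2)/∂x - ∂(z*(3*x + 2*z))/∂y = -3*z - 3
  coefficient of dx ∧ dz: ∂f_3/∂x - ∂f_1/∂z = ∂(x*y + z^2)/∂x - ∂(z*(3*x + 2*z))/∂z = -3*x + y - 4*z
  coefficient of dy ∧ dz: ∂f_3/∂y - ∂f_2/∂z = ∂(x*y + z^2)/∂y - ∂(-3*x*z - 3*x + z^2)/∂z = 4*x - 2*z
Assembling: d(omega) = (-3*z - 3) dx ∧ dy + (-3*x + y - 4*z) dx ∧ dz + (4*x - 2*z) dy ∧ dz.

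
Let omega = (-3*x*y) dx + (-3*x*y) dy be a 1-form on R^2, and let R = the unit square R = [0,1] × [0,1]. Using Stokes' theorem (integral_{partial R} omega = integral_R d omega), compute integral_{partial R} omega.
integral_(partial R) omega = 0

Stokes: integral_partial_R omega = integral_R d omega with d omega = (∂Q/∂x - ∂P/∂y) dx ∧ dy.
  ∂Q/∂x = -3*y
  ∂P/∂y = -3*x
  integrand = ∂Q/∂x - ∂P/∂y = 3*x - 3*y.
Integrating over R: integral_0^1 integral_0^1 (3*x - 3*y) dx dy = 0.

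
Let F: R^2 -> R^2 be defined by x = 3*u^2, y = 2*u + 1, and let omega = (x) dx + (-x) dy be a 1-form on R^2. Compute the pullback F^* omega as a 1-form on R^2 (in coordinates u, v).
F^* omega = (u^2*(18*u - 6)) du

Using F^*(f dg) = (f ∘ F) d(g ∘ F), substitute each coordinate x_i by F_i(u, v) in f_i, and replace dx_i by d F_i = (∂F_i/∂u) du + (∂F_i/∂v) dv.
  For the x component: f_1(F) = 3*u^2; d F_1 = (6*u) du + (0) dv
  For the y component: f_2(F) = -3*u^2; d F_2 = (2) du + (0) dv
Combining and collecting du, dv coefficients:
  coeff of du: u^2*(18*u - 6)
  coeff of dv: 0
F^* omega = (u^2*(18*u - 6)) du.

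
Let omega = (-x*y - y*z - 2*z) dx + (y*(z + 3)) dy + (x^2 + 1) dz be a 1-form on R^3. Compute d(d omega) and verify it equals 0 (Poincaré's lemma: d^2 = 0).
d(d omega) = 0

Step 1: d omega = sum_{i<j} (∂f_j/∂x_i - ∂f_i/∂x_j) dx_i ∧ dx_j:
  coeff of dx ∧ dy: x + z
  coeff of dx ∧ dz: 2*x + y + 2
  coeff of dy ∧ dz: -y
Step 2: Apply d again to each 2-form coefficient. The only possible 3-form in R^3 is dx ∧ dy ∧ dz, with coefficient
  ∂(coeff of dy∧dz)/∂x - ∂(coeff of dx∧dz)/∂y + ∂(coeff of dx∧dy)/∂z
  = ∂/∂x (-y) - ∂/∂y (2*x + y + 2) + ∂/∂z (x + z).
Each of these terms simplifies to sums of mixed partials that cancel in pairs. The result is 0 (by equality of mixed partials for smooth functions — Schwarz / Clairaut).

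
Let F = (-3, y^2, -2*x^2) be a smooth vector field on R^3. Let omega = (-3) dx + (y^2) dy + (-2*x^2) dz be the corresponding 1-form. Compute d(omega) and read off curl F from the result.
d(omega) = (0) dy ∧ dz + (4*x) dz ∧ dx + (0) dx ∧ dy; curl F = (0, 4*x, 0)

d omega = sum_{i<j} (∂f_j/∂x_i - ∂f_i/∂x_j) dx_i ∧ dx_j. Under the identification (dy ∧ dz, dz ∧ dx, dx ∧ dy) ↔ (e_x, e_y, e_z), the coefficients are exactly the components of curl F. Compute:
  ∂R/∂y - ∂Q/∂z = (0) - (0) = 0
  ∂P/∂z - ∂R/∂x = (0) - (-4*x) = 4*x
  ∂Q/∂x - ∂P/∂y = (0) - (0) = 0.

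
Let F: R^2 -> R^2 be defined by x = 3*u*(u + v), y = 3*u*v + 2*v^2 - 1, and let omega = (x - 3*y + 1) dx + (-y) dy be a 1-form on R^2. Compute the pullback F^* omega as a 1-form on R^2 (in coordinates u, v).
F^* omega = (18*u^3 - 27*u^2*v - 63*u*v^2 + 24*u - 24*v^3 + 15*v) du + (9*u^3 - 27*u^2*v - 36*u*v^2 + 15*u - 8*v^3 + 4*v) dv

Using F^*(f dg) = (f ∘ F) d(g ∘ F), substitute each coordinate x_i by F_i(u, v) in f_i, and replace dx_i by d F_i = (∂F_i/∂u) du + (∂F_i/∂v) dv.
  For the x component: f_1(F) = 3*u^2 - 6*u*v - 6*v^2 + 4; d F_1 = (6*u + 3*v) du + (3*u) dv
  For the y component: f_2(F) = -3*u*v - 2*v^2 + 1; d F_2 = (3*v) du + (3*u + 4*v) dv
Combining and collecting du, dv coefficients:
  coeff of du: 18*u^3 - 27*u^2*v - 63*u*v^2 + 24*u - 24*v^3 + 15*v
  coeff of dv: 9*u^3 - 27*u^2*v - 36*u*v^2 + 15*u - 8*v^3 + 4*v
F^* omega = (18*u^3 - 27*u^2*v - 63*u*v^2 + 24*u - 24*v^3 + 15*v) du + (9*u^3 - 27*u^2*v - 36*u*v^2 + 15*u - 8*v^3 + 4*v) dv.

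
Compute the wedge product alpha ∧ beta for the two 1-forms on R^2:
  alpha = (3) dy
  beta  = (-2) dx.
alpha ∧ beta = (6) dx ∧ dy

Distribute the wedge, using dx_i ∧ dx_j = -dx_j ∧ dx_i and dx_i ∧ dx_i = 0. For each pair (i, j) with i < j, the coefficient of dx_i ∧ dx_j in alpha ∧ beta is (alpha_i * beta_j - alpha_j * beta_i). Collecting: alpha ∧ beta = (6) dx ∧ dy.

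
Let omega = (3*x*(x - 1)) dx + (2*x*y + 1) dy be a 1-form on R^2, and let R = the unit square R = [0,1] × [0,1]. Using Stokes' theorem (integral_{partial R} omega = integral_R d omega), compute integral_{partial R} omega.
integral_(partial R) omega = 1

Stokes: integral_partial_R omega = integral_R d omega with d omega = (∂Q/∂x - ∂P/∂y) dx ∧ dy.
  ∂Q/∂x = 2*y
  ∂P/∂y = 0
  integrand = ∂Q/∂x - ∂P/∂y = 2*y.
Integrating over R: integral_0^1 integral_0^1 (2*y) dx dy = 1.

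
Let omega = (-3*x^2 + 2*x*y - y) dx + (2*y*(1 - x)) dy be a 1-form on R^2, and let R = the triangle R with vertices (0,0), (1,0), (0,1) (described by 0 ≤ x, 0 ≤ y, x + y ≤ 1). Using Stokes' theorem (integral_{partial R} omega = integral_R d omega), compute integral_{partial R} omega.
integral_(partial R) omega = -1/6

Stokes: integral_partial_R omega = integral_R d omega with d omega = (∂Q/∂x - ∂P/∂y) dx ∧ dy.
  ∂Q/∂x = -2*y
  ∂P/∂y = 2*x - 1
  integrand = ∂Q/∂x - ∂P/∂y = -2*x - 2*y + 1.
Integrating over R: integral_0^1 integral_0^{1-x} (-2*x - 2*y + 1) dy dx = -1/6.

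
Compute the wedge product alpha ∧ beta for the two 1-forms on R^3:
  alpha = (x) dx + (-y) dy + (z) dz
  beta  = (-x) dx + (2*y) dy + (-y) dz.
alpha ∧ beta = (x*y) dx ∧ dy + (x*(-y + z)) dx ∧ dz + (y*(y - 2*z)) dy ∧ dz

Distribute the wedge, using dx_i ∧ dx_j = -dx_j ∧ dx_i and dx_i ∧ dx_i = 0. For each pair (i, j) with i < j, the coefficient of dx_i ∧ dx_j in alpha ∧ beta is (alpha_i * beta_j - alpha_j * beta_i). Collecting: alpha ∧ beta = (x*y) dx ∧ dy + (x*(-y + z)) dx ∧ dz + (y*(y - 2*z)) dy ∧ dz.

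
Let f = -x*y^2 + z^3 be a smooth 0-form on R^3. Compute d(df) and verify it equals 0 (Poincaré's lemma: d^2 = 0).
d(df) = 0

Step 1: df = sum_i (∂f/∂x_i) dx_i = (-y^2) dx + (-2*x*y) dy + (3*z^2) dz.
Step 2: Apply d again. Using the 1-form formula, the coefficient of dx ∧ dy in d(df) is ∂^2 f/∂x ∂y - ∂^2 f/∂y ∂x = (-2*y) - (-2*y) = 0 (equality of mixed partials for smooth f).
Similarly for dx ∧ dz and dy ∧ dz — all coefficients vanish. So d(df) = 0.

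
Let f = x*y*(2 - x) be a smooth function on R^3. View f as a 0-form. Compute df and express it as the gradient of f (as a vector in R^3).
df = (2*y*(1 - x)) dx + (x*(2 - x)) dy + (0) dz; grad f = (2*y*(1 - x), x*(2 - x), 0)

For a 0-form f, d f = (∂f/∂x) dx + (∂f/∂y) dy + (∂f/∂z) dz. The components of the vector representation are exactly the entries of grad f in Cartesian coordinates:
  ∂f/∂x = 2*y*(1 - x)
  ∂f/∂y = x*(2 - x)
  ∂f/∂z = 0.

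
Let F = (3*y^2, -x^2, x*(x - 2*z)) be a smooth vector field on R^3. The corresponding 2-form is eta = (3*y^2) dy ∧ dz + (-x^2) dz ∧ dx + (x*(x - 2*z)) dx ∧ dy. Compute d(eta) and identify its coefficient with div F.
d(eta) = (-2*x) dx ∧ dy ∧ dz; div F = -2*x

For a 2-form in R^3 of the form above, applying d gives a 3-form with coefficient ∂P/∂x + ∂Q/∂y + ∂R/∂z:
  ∂P/∂x = 0
  ∂Q/∂y = 0
  ∂R/∂z = -2*x
Sum = -2*x, which is exactly div F.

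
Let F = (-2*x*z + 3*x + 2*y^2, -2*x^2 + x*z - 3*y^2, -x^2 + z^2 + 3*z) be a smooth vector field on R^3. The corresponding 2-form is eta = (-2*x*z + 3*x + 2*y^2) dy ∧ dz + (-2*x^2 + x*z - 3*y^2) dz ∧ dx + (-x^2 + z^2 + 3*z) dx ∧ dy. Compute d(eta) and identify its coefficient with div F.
d(eta) = (6 - 6*y) dx ∧ dy ∧ dz; div F = 6 - 6*y

For a 2-form in R^3 of the form above, applying d gives a 3-form with coefficient ∂P/∂x + ∂Q/∂y + ∂R/∂z:
  ∂P/∂x = 3 - 2*z
  ∂Q/∂y = -6*y
  ∂R/∂z = 2*z + 3
Sum = 6 - 6*y, which is exactly div F.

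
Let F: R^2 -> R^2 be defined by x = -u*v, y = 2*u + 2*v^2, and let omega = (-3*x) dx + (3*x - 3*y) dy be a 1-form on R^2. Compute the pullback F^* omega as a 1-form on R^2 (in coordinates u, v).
F^* omega = (-3*u*v^2 - 6*u*v - 12*u - 12*v^2) du + (3*v*(-u^2 - 4*u*v - 8*u - 8*v^2)) dv

Using F^*(f dg) = (f ∘ F) d(g ∘ F), substitute each coordinate x_i by F_i(u, v) in f_i, and replace dx_i by d F_i = (∂F_i/∂u) du + (∂F_i/∂v) dv.
  For the x component: f_1(F) = 3*u*v; d F_1 = (-v) du + (-u) dv
  For the y component: f_2(F) = -3*u*v - 6*u - 6*v^2; d F_2 = (2) du + (4*v) dv
Combining and collecting du, dv coefficients:
  coeff of du: -3*u*v^2 - 6*u*v - 12*u - 12*v^2
  coeff of dv: 3*v*(-u^2 - 4*u*v - 8*u - 8*v^2)
F^* omega = (-3*u*v^2 - 6*u*v - 12*u - 12*v^2) du + (3*v*(-u^2 - 4*u*v - 8*u - 8*v^2)) dv.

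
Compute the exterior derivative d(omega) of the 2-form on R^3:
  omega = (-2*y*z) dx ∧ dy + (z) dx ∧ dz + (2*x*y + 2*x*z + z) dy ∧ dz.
d(omega) = (2*z) dx ∧ dy ∧ dz

For a 2-form omega = sum_{i<j} g_{ij} dx_i ∧ dx_j, the exterior derivative is
  d(omega) = sum_{i<j} d(g_{ij}) ∧ dx_i ∧ dx_j = sum_{i<j, k} (∂g_{ij}/∂x_k) dx_k ∧ dx_i ∧ dx_j.
Expand each term, using dx_k ∧ dx_i ∧ dx_j = sgn(permutation) dx_{(a)} ∧ dx_{(b)} ∧ dx_{(c)} with (a < b < c) sorted:
  d(-2*y*z) includes (∂/∂z)(-2*y*z) dz = (-2*y) dz, which multiplied by dx ∧ dy gives (-2*y) dx ∧ dy ∧ dz
  d(2*x*y + 2*x*z + z) includes (∂/∂x)(2*x*y + 2*x*z + z) dx = (2*y + 2*z) dx, which multiplied by dy ∧ dz gives (2*y + 2*z) dx ∧ dy ∧ dz
Collecting like 3-forms: d(omega) = (2*z) dx ∧ dy ∧ dz.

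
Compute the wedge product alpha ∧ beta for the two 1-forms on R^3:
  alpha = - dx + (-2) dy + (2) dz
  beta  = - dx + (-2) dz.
alpha ∧ beta = (4) dx ∧ dz + (-2) dx ∧ dy + (4) dy ∧ dz

Distribute the wedge, using dx_i ∧ dx_j = -dx_j ∧ dx_i and dx_i ∧ dx_i = 0. For each pair (i, j) with i < j, the coefficient of dx_i ∧ dx_j in alpha ∧ beta is (alpha_i * beta_j - alpha_j * beta_i). Collecting: alpha ∧ beta = (4) dx ∧ dz + (-2) dx ∧ dy + (4) dy ∧ dz.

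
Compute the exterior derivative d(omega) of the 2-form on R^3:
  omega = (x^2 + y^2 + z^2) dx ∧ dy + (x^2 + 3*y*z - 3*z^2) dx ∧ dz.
d(omega) = (-z) dx ∧ dy ∧ dz

For a 2-form omega = sum_{i<j} g_{ij} dx_i ∧ dx_j, the exterior derivative is
  d(omega) = sum_{i<j} d(g_{ij}) ∧ dx_i ∧ dx_j = sum_{i<j, k} (∂g_{ij}/∂x_k) dx_k ∧ dx_i ∧ dx_j.
Expand each term, using dx_k ∧ dx_i ∧ dx_j = sgn(permutation) dx_{(a)} ∧ dx_{(b)} ∧ dx_{(c)} with (a < b < c) sorted:
  d(x^2 + y^2 + z^2) includes (∂/∂z)(x^2 + y^2 + z^2) dz = (2*z) dz, which multiplied by dx ∧ dy gives (2*z) dx ∧ dy ∧ dz
  d(x^2 + 3*y*z - 3*z^2) includes (∂/∂y)(x^2 + 3*y*z - 3*z^2) dy = (3*z) dy, which multiplied by dx ∧ dz gives (-3*z) dx ∧ dy ∧ dz
Collecting like 3-forms: d(omega) = (-z) dx ∧ dy ∧ dz.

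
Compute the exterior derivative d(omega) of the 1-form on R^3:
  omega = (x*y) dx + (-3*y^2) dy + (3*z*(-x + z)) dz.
d(omega) = (-x) dx ∧ dy + (-3*z) dx ∧ dz

For a 1-form omega = sum_i f_i dx_i, the exterior derivative is
  d(omega) = sum_{i < j} (∂f_j/∂x_i - ∂f_i/∂x_j) dx_i ∧ dx_j.
  coefficient of dx ∧ dy: ∂f_2/∂x - ∂f_1/∂y = ∂(-3*y^2)/∂x - ∂(x*y)/∂y = -x
  coefficient of dx ∧ dz: ∂f_3/∂x - ∂f_1/∂z = ∂(3*z*(-x + z))/∂x - ∂(x*y)/∂z = -3*z
Assembling: d(omega) = (-x) dx ∧ dy + (-3*z) dx ∧ dz.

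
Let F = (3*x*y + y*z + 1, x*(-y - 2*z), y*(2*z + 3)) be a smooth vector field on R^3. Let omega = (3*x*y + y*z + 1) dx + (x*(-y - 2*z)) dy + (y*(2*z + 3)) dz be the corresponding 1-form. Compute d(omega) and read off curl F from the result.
d(omega) = (2*x + 2*z + 3) dy ∧ dz + (y) dz ∧ dx + (-3*x - y - 3*z) dx ∧ dy; curl F = (2*x + 2*z + 3, y, -3*x - y - 3*z)

d omega = sum_{i<j} (∂f_j/∂x_i - ∂f_i/∂x_j) dx_i ∧ dx_j. Under the identification (dy ∧ dz, dz ∧ dx, dx ∧ dy) ↔ (e_x, e_y, e_z), the coefficients are exactly the components of curl F. Compute:
  ∂R/∂y - ∂Q/∂z = (2*z + 3) - (-2*x) = 2*x + 2*z + 3
  ∂P/∂z - ∂R/∂x = (y) - (0) = y
  ∂Q/∂x - ∂P/∂y = (-y - 2*z) - (3*x + z) = -3*x - y - 3*z.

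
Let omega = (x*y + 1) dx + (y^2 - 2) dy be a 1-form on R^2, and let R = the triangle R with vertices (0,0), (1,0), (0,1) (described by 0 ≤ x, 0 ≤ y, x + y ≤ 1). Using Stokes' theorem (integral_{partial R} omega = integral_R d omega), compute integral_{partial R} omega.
integral_(partial R) omega = -1/6

Stokes: integral_partial_R omega = integral_R d omega with d omega = (∂Q/∂x - ∂P/∂y) dx ∧ dy.
  ∂Q/∂x = 0
  ∂P/∂y = x
  integrand = ∂Q/∂x - ∂P/∂y = -x.
Integrating over R: integral_0^1 integral_0^{1-x} (-x) dy dx = -1/6.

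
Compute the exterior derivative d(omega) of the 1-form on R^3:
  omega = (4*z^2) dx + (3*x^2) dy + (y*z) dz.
d(omega) = (6*x) dx ∧ dy + (-8*z) dx ∧ dz + (z) dy ∧ dz

For a 1-form omega = sum_i f_i dx_i, the exterior derivative is
  d(omega) = sum_{i < j} (∂f_j/∂x_i - ∂f_i/∂x_j) dx_i ∧ dx_j.
  coefficient of dx ∧ dy: ∂f_2/∂x - ∂f_1/∂y = ∂(3*x^2)/∂x - ∂(4*z^2)/∂y = 6*x
  coefficient of dx ∧ dz: ∂f_3/∂x - ∂f_1/∂z = ∂(y*z)/∂x - ∂(4*z^2)/∂z = -8*z
  coefficient of dy ∧ dz: ∂f_3/∂y - ∂f_2/∂z = ∂(y*z)/∂y - ∂(3*x^2)/∂z = z
Assembling: d(omega) = (6*x) dx ∧ dy + (-8*z) dx ∧ dz + (z) dy ∧ dz.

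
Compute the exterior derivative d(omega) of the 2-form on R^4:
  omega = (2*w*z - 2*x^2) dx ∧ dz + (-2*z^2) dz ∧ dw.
d(omega) = (2*z) dx ∧ dz ∧ dw

For a 2-form omega = sum_{i<j} g_{ij} dx_i ∧ dx_j, the exterior derivative is
  d(omega) = sum_{i<j} d(g_{ij}) ∧ dx_i ∧ dx_j = sum_{i<j, k} (∂g_{ij}/∂x_k) dx_k ∧ dx_i ∧ dx_j.
Expand each term, using dx_k ∧ dx_i ∧ dx_j = sgn(permutation) dx_{(a)} ∧ dx_{(b)} ∧ dx_{(c)} with (a < b < c) sorted:
  d(2*w*z - 2*x^2) includes (∂/∂w)(2*w*z - 2*x^2) dw = (2*z) dw, which multiplied by dx ∧ dz gives (2*z) dx ∧ dz ∧ dw
Collecting like 3-forms: d(omega) = (2*z) dx ∧ dz ∧ dw.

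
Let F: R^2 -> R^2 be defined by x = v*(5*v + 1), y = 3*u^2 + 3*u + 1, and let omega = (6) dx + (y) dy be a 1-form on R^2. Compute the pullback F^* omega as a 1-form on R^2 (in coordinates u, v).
F^* omega = (18*u^3 + 27*u^2 + 15*u + 3) du + (60*v + 6) dv

Using F^*(f dg) = (f ∘ F) d(g ∘ F), substitute each coordinate x_i by F_i(u, v) in f_i, and replace dx_i by d F_i = (∂F_i/∂u) du + (∂F_i/∂v) dv.
  For the x component: f_1(F) = 6; d F_1 = (0) du + (10*v + 1) dv
  For the y component: f_2(F) = 3*u^2 + 3*u + 1; d F_2 = (6*u + 3) du + (0) dv
Combining and collecting du, dv coefficients:
  coeff of du: 18*u^3 + 27*u^2 + 15*u + 3
  coeff of dv: 60*v + 6
F^* omega = (18*u^3 + 27*u^2 + 15*u + 3) du + (60*v + 6) dv.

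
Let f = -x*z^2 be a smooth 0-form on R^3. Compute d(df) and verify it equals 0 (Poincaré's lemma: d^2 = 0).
d(df) = 0

Step 1: df = sum_i (∂f/∂x_i) dx_i = (-z^2) dx + (0) dy + (-2*x*z) dz.
Step 2: Apply d again. Using the 1-form formula, the coefficient of dx ∧ dy in d(df) is ∂^2 f/∂x ∂y - ∂^2 f/∂y ∂x = (0) - (0) = 0 (equality of mixed partials for smooth f).
Similarly for dx ∧ dz and dy ∧ dz — all coefficients vanish. So d(df) = 0.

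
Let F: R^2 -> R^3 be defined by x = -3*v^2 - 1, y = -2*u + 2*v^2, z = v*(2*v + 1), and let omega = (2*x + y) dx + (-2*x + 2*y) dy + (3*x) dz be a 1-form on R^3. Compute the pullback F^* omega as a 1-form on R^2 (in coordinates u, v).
F^* omega = (8*u - 20*v^2 - 4) du + (-4*u*v + 28*v^3 - 9*v^2 + 8*v - 3) dv

Using F^*(f dg) = (f ∘ F) d(g ∘ F), substitute each coordinate x_i by F_i(u, v) in f_i, and replace dx_i by d F_i = (∂F_i/∂u) du + (∂F_i/∂v) dv.
  For the x component: f_1(F) = -2*u - 4*v^2 - 2; d F_1 = (0) du + (-6*v) dv
  For the y component: f_2(F) = -4*u + 10*v^2 + 2; d F_2 = (-2) du + (4*v) dv
  For the z component: f_3(F) = -9*v^2 - 3; d F_3 = (0) du + (4*v + 1) dv
Combining and collecting du, dv coefficients:
  coeff of du: 8*u - 20*v^2 - 4
  coeff of dv: -4*u*v + 28*v^3 - 9*v^2 + 8*v - 3
F^* omega = (8*u - 20*v^2 - 4) du + (-4*u*v + 28*v^3 - 9*v^2 + 8*v - 3) dv.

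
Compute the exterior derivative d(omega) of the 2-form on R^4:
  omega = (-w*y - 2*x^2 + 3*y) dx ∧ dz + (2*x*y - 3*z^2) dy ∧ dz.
d(omega) = (w + 2*y - 3) dx ∧ dy ∧ dz + (-y) dx ∧ dz ∧ dw

For a 2-form omega = sum_{i<j} g_{ij} dx_i ∧ dx_j, the exterior derivative is
  d(omega) = sum_{i<j} d(g_{ij}) ∧ dx_i ∧ dx_j = sum_{i<j, k} (∂g_{ij}/∂x_k) dx_k ∧ dx_i ∧ dx_j.
Expand each term, using dx_k ∧ dx_i ∧ dx_j = sgn(permutation) dx_{(a)} ∧ dx_{(b)} ∧ dx_{(c)} with (a < b < c) sorted:
  d(-w*y - 2*x^2 + 3*y) includes (∂/∂y)(-w*y - 2*x^2 + 3*y) dy = (3 - w) dy, which multiplied by dx ∧ dz gives (w - 3) dx ∧ dy ∧ dz
  d(-w*y - 2*x^2 + 3*y) includes (∂/∂w)(-w*y - 2*x^2 + 3*y) dw = (-y) dw, which multiplied by dx ∧ dz gives (-y) dx ∧ dz ∧ dw
  d(2*x*y - 3*z^2) includes (∂/∂x)(2*x*y - 3*z^2) dx = (2*y) dx, which multiplied by dy ∧ dz gives (2*y) dx ∧ dy ∧ dz
Collecting like 3-forms: d(omega) = (w + 2*y - 3) dx ∧ dy ∧ dz + (-y) dx ∧ dz ∧ dw.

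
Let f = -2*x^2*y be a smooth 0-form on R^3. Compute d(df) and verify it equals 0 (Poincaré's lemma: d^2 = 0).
d(df) = 0

Step 1: df = sum_i (∂f/∂x_i) dx_i = (-4*x*y) dx + (-2*x^2) dy + (0) dz.
Step 2: Apply d again. Using the 1-form formula, the coefficient of dx ∧ dy in d(df) is ∂^2 f/∂x ∂y - ∂^2 f/∂y ∂x = (-4*x) - (-4*x) = 0 (equality of mixed partials for smooth f).
Similarly for dx ∧ dz and dy ∧ dz — all coefficients vanish. So d(df) = 0.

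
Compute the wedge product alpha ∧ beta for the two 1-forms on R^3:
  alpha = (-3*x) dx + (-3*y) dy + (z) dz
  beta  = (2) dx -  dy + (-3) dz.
alpha ∧ beta = (3*x + 6*y) dx ∧ dy + (9*x - 2*z) dx ∧ dz + (9*y + z) dy ∧ dz

Distribute the wedge, using dx_i ∧ dx_j = -dx_j ∧ dx_i and dx_i ∧ dx_i = 0. For each pair (i, j) with i < j, the coefficient of dx_i ∧ dx_j in alpha ∧ beta is (alpha_i * beta_j - alpha_j * beta_i). Collecting: alpha ∧ beta = (3*x + 6*y) dx ∧ dy + (9*x - 2*z) dx ∧ dz + (9*y + z) dy ∧ dz.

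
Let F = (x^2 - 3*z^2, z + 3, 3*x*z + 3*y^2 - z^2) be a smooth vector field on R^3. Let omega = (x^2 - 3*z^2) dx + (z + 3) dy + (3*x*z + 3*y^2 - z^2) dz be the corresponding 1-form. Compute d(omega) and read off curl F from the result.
d(omega) = (6*y - 1) dy ∧ dz + (-9*z) dz ∧ dx + (0) dx ∧ dy; curl F = (6*y - 1, -9*z, 0)

d omega = sum_{i<j} (∂f_j/∂x_i - ∂f_i/∂x_j) dx_i ∧ dx_j. Under the identification (dy ∧ dz, dz ∧ dx, dx ∧ dy) ↔ (e_x, e_y, e_z), the coefficients are exactly the components of curl F. Compute:
  ∂R/∂y - ∂Q/∂z = (6*y) - (1) = 6*y - 1
  ∂P/∂z - ∂R/∂x = (-6*z) - (3*z) = -9*z
  ∂Q/∂x - ∂P/∂y = (0) - (0) = 0.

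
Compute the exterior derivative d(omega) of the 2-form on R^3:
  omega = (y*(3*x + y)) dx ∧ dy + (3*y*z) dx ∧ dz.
d(omega) = (-3*z) dx ∧ dy ∧ dz

For a 2-form omega = sum_{i<j} g_{ij} dx_i ∧ dx_j, the exterior derivative is
  d(omega) = sum_{i<j} d(g_{ij}) ∧ dx_i ∧ dx_j = sum_{i<j, k} (∂g_{ij}/∂x_k) dx_k ∧ dx_i ∧ dx_j.
Expand each term, using dx_k ∧ dx_i ∧ dx_j = sgn(permutation) dx_{(a)} ∧ dx_{(b)} ∧ dx_{(c)} with (a < b < c) sorted:
  d(3*y*z) includes (∂/∂y)(3*y*z) dy = (3*z) dy, which multiplied by dx ∧ dz gives (-3*z) dx ∧ dy ∧ dz
Collecting like 3-forms: d(omega) = (-3*z) dx ∧ dy ∧ dz.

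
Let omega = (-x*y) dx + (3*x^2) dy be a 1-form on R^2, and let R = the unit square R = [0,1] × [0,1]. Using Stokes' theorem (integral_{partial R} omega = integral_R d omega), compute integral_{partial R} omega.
integral_(partial R) omega = 7/2

Stokes: integral_partial_R omega = integral_R d omega with d omega = (∂Q/∂x - ∂P/∂y) dx ∧ dy.
  ∂Q/∂x = 6*x
  ∂P/∂y = -x
  integrand = ∂Q/∂x - ∂P/∂y = 7*x.
Integrating over R: integral_0^1 integral_0^1 (7*x) dx dy = 7/2.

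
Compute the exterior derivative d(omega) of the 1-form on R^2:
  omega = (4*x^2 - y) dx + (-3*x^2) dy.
d(omega) = (1 - 6*x) dx ∧ dy

For a 1-form omega = sum_i f_i dx_i, the exterior derivative is
  d(omega) = sum_{i < j} (∂f_j/∂x_i - ∂f_i/∂x_j) dx_i ∧ dx_j.
  coefficient of dx ∧ dy: ∂f_2/∂x - ∂f_1/∂y = ∂(-3*x^2)/∂x - ∂(4*x^2 - y)/∂y = 1 - 6*x
Assembling: d(omega) = (1 - 6*x) dx ∧ dy.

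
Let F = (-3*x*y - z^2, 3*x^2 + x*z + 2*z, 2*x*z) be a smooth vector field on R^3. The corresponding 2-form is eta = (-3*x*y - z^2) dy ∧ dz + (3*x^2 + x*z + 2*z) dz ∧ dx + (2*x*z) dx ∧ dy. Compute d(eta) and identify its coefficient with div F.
d(eta) = (2*x - 3*y) dx ∧ dy ∧ dz; div F = 2*x - 3*y

For a 2-form in R^3 of the form above, applying d gives a 3-form with coefficient ∂P/∂x + ∂Q/∂y + ∂R/∂z:
  ∂P/∂x = -3*y
  ∂Q/∂y = 0
  ∂R/∂z = 2*x
Sum = 2*x - 3*y, which is exactly div F.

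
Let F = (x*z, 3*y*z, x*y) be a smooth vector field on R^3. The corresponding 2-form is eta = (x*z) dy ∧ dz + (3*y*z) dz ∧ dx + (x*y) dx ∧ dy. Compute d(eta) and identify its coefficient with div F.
d(eta) = (4*z) dx ∧ dy ∧ dz; div F = 4*z

For a 2-form in R^3 of the form above, applying d gives a 3-form with coefficient ∂P/∂x + ∂Q/∂y + ∂R/∂z:
  ∂P/∂x = z
  ∂Q/∂y = 3*z
  ∂R/∂z = 0
Sum = 4*z, which is exactly div F.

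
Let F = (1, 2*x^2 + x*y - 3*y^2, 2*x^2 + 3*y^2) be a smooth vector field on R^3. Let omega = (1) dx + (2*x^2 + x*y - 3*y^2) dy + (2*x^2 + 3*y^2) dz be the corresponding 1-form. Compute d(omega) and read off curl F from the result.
d(omega) = (6*y) dy ∧ dz + (-4*x) dz ∧ dx + (4*x + y) dx ∧ dy; curl F = (6*y, -4*x, 4*x + y)

d omega = sum_{i<j} (∂f_j/∂x_i - ∂f_i/∂x_j) dx_i ∧ dx_j. Under the identification (dy ∧ dz, dz ∧ dx, dx ∧ dy) ↔ (e_x, e_y, e_z), the coefficients are exactly the components of curl F. Compute:
  ∂R/∂y - ∂Q/∂z = (6*y) - (0) = 6*y
  ∂P/∂z - ∂R/∂x = (0) - (4*x) = -4*x
  ∂Q/∂x - ∂P/∂y = (4*x + y) - (0) = 4*x + y.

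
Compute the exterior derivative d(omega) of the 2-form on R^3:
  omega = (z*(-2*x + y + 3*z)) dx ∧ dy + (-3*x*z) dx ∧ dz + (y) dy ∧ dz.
d(omega) = (-2*x + y + 6*z) dx ∧ dy ∧ dz

For a 2-form omega = sum_{i<j} g_{ij} dx_i ∧ dx_j, the exterior derivative is
  d(omega) = sum_{i<j} d(g_{ij}) ∧ dx_i ∧ dx_j = sum_{i<j, k} (∂g_{ij}/∂x_k) dx_k ∧ dx_i ∧ dx_j.
Expand each term, using dx_k ∧ dx_i ∧ dx_j = sgn(permutation) dx_{(a)} ∧ dx_{(b)} ∧ dx_{(c)} with (a < b < c) sorted:
  d(z*(-2*x + y + 3*z)) includes (∂/∂z)(z*(-2*x + y + 3*z)) dz = (-2*x + y + 6*z) dz, which multiplied by dx ∧ dy gives (-2*x + y + 6*z) dx ∧ dy ∧ dz
Collecting like 3-forms: d(omega) = (-2*x + y + 6*z) dx ∧ dy ∧ dz.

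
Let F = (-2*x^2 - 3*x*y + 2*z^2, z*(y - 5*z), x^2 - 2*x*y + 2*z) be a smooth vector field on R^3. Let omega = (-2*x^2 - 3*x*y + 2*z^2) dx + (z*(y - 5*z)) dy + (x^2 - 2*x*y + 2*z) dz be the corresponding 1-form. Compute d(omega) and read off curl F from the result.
d(omega) = (-2*x - y + 10*z) dy ∧ dz + (-2*x + 2*y + 4*z) dz ∧ dx + (3*x) dx ∧ dy; curl F = (-2*x - y + 10*z, -2*x + 2*y + 4*z, 3*x)

d omega = sum_{i<j} (∂f_j/∂x_i - ∂f_i/∂x_j) dx_i ∧ dx_j. Under the identification (dy ∧ dz, dz ∧ dx, dx ∧ dy) ↔ (e_x, e_y, e_z), the coefficients are exactly the components of curl F. Compute:
  ∂R/∂y - ∂Q/∂z = (-2*x) - (y - 10*z) = -2*x - y + 10*z
  ∂P/∂z - ∂R/∂x = (4*z) - (2*x - 2*y) = -2*x + 2*y + 4*z
  ∂Q/∂x - ∂P/∂y = (0) - (-3*x) = 3*x.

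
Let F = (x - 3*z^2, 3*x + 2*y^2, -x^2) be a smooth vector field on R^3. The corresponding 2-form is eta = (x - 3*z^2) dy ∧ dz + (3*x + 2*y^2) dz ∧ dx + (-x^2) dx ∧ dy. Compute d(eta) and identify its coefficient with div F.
d(eta) = (4*y + 1) dx ∧ dy ∧ dz; div F = 4*y + 1

For a 2-form in R^3 of the form above, applying d gives a 3-form with coefficient ∂P/∂x + ∂Q/∂y + ∂R/∂z:
  ∂P/∂x = 1
  ∂Q/∂y = 4*y
  ∂R/∂z = 0
Sum = 4*y + 1, which is exactly div F.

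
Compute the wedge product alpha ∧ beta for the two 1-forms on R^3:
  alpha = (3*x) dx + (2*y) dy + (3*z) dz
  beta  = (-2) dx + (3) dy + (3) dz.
alpha ∧ beta = (9*x + 4*y) dx ∧ dy + (9*x + 6*z) dx ∧ dz + (6*y - 9*z) dy ∧ dz

Distribute the wedge, using dx_i ∧ dx_j = -dx_j ∧ dx_i and dx_i ∧ dx_i = 0. For each pair (i, j) with i < j, the coefficient of dx_i ∧ dx_j in alpha ∧ beta is (alpha_i * beta_j - alpha_j * beta_i). Collecting: alpha ∧ beta = (9*x + 4*y) dx ∧ dy + (9*x + 6*z) dx ∧ dz + (6*y - 9*z) dy ∧ dz.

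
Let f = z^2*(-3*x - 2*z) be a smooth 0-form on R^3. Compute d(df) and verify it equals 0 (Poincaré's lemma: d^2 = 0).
d(df) = 0

Step 1: df = sum_i (∂f/∂x_i) dx_i = (-3*z^2) dx + (0) dy + (6*z*(-x - z)) dz.
Step 2: Apply d again. Using the 1-form formula, the coefficient of dx ∧ dy in d(df) is ∂^2 f/∂x ∂y - ∂^2 f/∂y ∂x = (0) - (0) = 0 (equality of mixed partials for smooth f).
Similarly for dx ∧ dz and dy ∧ dz — all coefficients vanish. So d(df) = 0.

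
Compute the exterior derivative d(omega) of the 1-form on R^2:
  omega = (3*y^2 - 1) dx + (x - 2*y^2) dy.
d(omega) = (1 - 6*y) dx ∧ dy

For a 1-form omega = sum_i f_i dx_i, the exterior derivative is
  d(omega) = sum_{i < j} (∂f_j/∂x_i - ∂f_i/∂x_j) dx_i ∧ dx_j.
  coefficient of dx ∧ dy: ∂f_2/∂x - ∂f_1/∂y = ∂(x - 2*y^2)/∂x - ∂(3*y^2 - 1)/∂y = 1 - 6*y
Assembling: d(omega) = (1 - 6*y) dx ∧ dy.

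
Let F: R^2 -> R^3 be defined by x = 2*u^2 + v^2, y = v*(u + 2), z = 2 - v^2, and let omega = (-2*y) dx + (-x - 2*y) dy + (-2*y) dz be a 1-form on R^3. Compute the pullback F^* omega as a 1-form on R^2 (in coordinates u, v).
F^* omega = (v*(-10*u^2 - 2*u*v - 16*u - v^2 - 4*v)) du + (-2*u^3 - 2*u^2*v - 4*u^2 - u*v^2 - 8*u*v - 2*v^2 - 8*v) dv

Using F^*(f dg) = (f ∘ F) d(g ∘ F), substitute each coordinate x_i by F_i(u, v) in f_i, and replace dx_i by d F_i = (∂F_i/∂u) du + (∂F_i/∂v) dv.
  For the x component: f_1(F) = 2*v*(-u - 2); d F_1 = (4*u) du + (2*v) dv
  For the y component: f_2(F) = -2*u^2 - 2*u*v - v^2 - 4*v; d F_2 = (v) du + (u + 2) dv
  For the z component: f_3(F) = 2*v*(-u - 2); d F_3 = (0) du + (-2*v) dv
Combining and collecting du, dv coefficients:
  coeff of du: v*(-10*u^2 - 2*u*v - 16*u - v^2 - 4*v)
  coeff of dv: -2*u^3 - 2*u^2*v - 4*u^2 - u*v^2 - 8*u*v - 2*v^2 - 8*v
F^* omega = (v*(-10*u^2 - 2*u*v - 16*u - v^2 - 4*v)) du + (-2*u^3 - 2*u^2*v - 4*u^2 - u*v^2 - 8*u*v - 2*v^2 - 8*v) dv.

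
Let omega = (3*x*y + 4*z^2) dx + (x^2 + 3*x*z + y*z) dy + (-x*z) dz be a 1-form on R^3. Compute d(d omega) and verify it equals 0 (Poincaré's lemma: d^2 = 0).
d(d omega) = 0

Step 1: d omega = sum_{i<j} (∂f_j/∂x_i - ∂f_i/∂x_j) dx_i ∧ dx_j:
  coeff of dx ∧ dy: -x + 3*z
  coeff of dx ∧ dz: -9*z
  coeff of dy ∧ dz: -3*x - y
Step 2: Apply d again to each 2-form coefficient. The only possible 3-form in R^3 is dx ∧ dy ∧ dz, with coefficient
  ∂(coeff of dy∧dz)/∂x - ∂(coeff of dx∧dz)/∂y + ∂(coeff of dx∧dy)/∂z
  = ∂/∂x (-3*x - y) - ∂/∂y (-9*z) + ∂/∂z (-x + 3*z).
Each of these terms simplifies to sums of mixed partials that cancel in pairs. The result is 0 (by equality of mixed partials for smooth functions — Schwarz / Clairaut).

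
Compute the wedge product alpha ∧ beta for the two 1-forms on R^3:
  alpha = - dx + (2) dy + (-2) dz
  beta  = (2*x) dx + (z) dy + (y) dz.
alpha ∧ beta = (-4*x - z) dx ∧ dy + (4*x - y) dx ∧ dz + (2*y + 2*z) dy ∧ dz

Distribute the wedge, using dx_i ∧ dx_j = -dx_j ∧ dx_i and dx_i ∧ dx_i = 0. For each pair (i, j) with i < j, the coefficient of dx_i ∧ dx_j in alpha ∧ beta is (alpha_i * beta_j - alpha_j * beta_i). Collecting: alpha ∧ beta = (-4*x - z) dx ∧ dy + (4*x - y) dx ∧ dz + (2*y + 2*z) dy ∧ dz.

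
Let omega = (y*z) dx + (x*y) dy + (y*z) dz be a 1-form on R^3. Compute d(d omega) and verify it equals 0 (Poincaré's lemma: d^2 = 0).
d(d omega) = 0

Step 1: d omega = sum_{i<j} (∂f_j/∂x_i - ∂f_i/∂x_j) dx_i ∧ dx_j:
  coeff of dx ∧ dy: y - z
  coeff of dx ∧ dz: -y
  coeff of dy ∧ dz: z
Step 2: Apply d again to each 2-form coefficient. The only possible 3-form in R^3 is dx ∧ dy ∧ dz, with coefficient
  ∂(coeff of dy∧dz)/∂x - ∂(coeff of dx∧dz)/∂y + ∂(coeff of dx∧dy)/∂z
  = ∂/∂x (z) - ∂/∂y (-y) + ∂/∂z (y - z).
Each of these terms simplifies to sums of mixed partials that cancel in pairs. The result is 0 (by equality of mixed partials for smooth functions — Schwarz / Clairaut).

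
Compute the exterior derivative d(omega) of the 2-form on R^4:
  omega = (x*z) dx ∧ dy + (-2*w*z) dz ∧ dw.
d(omega) = (x) dx ∧ dy ∧ dz

For a 2-form omega = sum_{i<j} g_{ij} dx_i ∧ dx_j, the exterior derivative is
  d(omega) = sum_{i<j} d(g_{ij}) ∧ dx_i ∧ dx_j = sum_{i<j, k} (∂g_{ij}/∂x_k) dx_k ∧ dx_i ∧ dx_j.
Expand each term, using dx_k ∧ dx_i ∧ dx_j = sgn(permutation) dx_{(a)} ∧ dx_{(b)} ∧ dx_{(c)} with (a < b < c) sorted:
  d(x*z) includes (∂/∂z)(x*z) dz = (x) dz, which multiplied by dx ∧ dy gives (x) dx ∧ dy ∧ dz
Collecting like 3-forms: d(omega) = (x) dx ∧ dy ∧ dz.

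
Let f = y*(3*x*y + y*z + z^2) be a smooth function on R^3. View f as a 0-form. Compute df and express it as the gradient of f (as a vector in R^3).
df = (3*y^2) dx + (6*x*y + 2*y*z + z^2) dy + (y*(y + 2*z)) dz; grad f = (3*y^2, 6*x*y + 2*y*z + z^2, y*(y + 2*z))

For a 0-form f, d f = (∂f/∂x) dx + (∂f/∂y) dy + (∂f/∂z) dz. The components of the vector representation are exactly the entries of grad f in Cartesian coordinates:
  ∂f/∂x = 3*y^2
  ∂f/∂y = 6*x*y + 2*y*z + z^2
  ∂f/∂z = y*(y + 2*z).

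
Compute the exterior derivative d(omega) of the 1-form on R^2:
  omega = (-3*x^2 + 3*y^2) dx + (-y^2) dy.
d(omega) = (-6*y) dx ∧ dy

For a 1-form omega = sum_i f_i dx_i, the exterior derivative is
  d(omega) = sum_{i < j} (∂f_j/∂x_i - ∂f_i/∂x_j) dx_i ∧ dx_j.
  coefficient of dx ∧ dy: ∂f_2/∂x - ∂f_1/∂y = ∂(-y^2)/∂x - ∂(-3*x^2 + 3*y^2)/∂y = -6*y
Assembling: d(omega) = (-6*y) dx ∧ dy.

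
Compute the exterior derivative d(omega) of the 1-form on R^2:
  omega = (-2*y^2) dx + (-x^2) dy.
d(omega) = (-2*x + 4*y) dx ∧ dy

For a 1-form omega = sum_i f_i dx_i, the exterior derivative is
  d(omega) = sum_{i < j} (∂f_j/∂x_i - ∂f_i/∂x_j) dx_i ∧ dx_j.
  coefficient of dx ∧ dy: ∂f_2/∂x - ∂f_1/∂y = ∂(-x^2)/∂x - ∂(-2*y^2)/∂y = -2*x + 4*y
Assembling: d(omega) = (-2*x + 4*y) dx ∧ dy.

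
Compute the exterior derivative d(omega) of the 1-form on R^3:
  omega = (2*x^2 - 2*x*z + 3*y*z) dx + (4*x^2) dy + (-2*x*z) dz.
d(omega) = (8*x - 3*z) dx ∧ dy + (2*x - 3*y - 2*z) dx ∧ dz

For a 1-form omega = sum_i f_i dx_i, the exterior derivative is
  d(omega) = sum_{i < j} (∂f_j/∂x_i - ∂f_i/∂x_j) dx_i ∧ dx_j.
  coefficient of dx ∧ dy: ∂f_2/∂x - ∂f_1/∂y = ∂(4*x^2)/∂x - ∂(2*x^2 - 2*x*z + 3*y*z)/∂y = 8*x - 3*z
  coefficient of dx ∧ dz: ∂f_3/∂x - ∂f_1/∂z = ∂(-2*x*z)/∂x - ∂(2*x^2 - 2*x*z + 3*y*z)/∂z = 2*x - 3*y - 2*z
Assembling: d(omega) = (8*x - 3*z) dx ∧ dy + (2*x - 3*y - 2*z) dx ∧ dz.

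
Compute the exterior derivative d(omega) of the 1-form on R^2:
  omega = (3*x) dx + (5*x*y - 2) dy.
d(omega) = (5*y) dx ∧ dy

For a 1-form omega = sum_i f_i dx_i, the exterior derivative is
  d(omega) = sum_{i < j} (∂f_j/∂x_i - ∂f_i/∂x_j) dx_i ∧ dx_j.
  coefficient of dx ∧ dy: ∂f_2/∂x - ∂f_1/∂y = ∂(5*x*y - 2)/∂x - ∂(3*x)/∂y = 5*y
Assembling: d(omega) = (5*y) dx ∧ dy.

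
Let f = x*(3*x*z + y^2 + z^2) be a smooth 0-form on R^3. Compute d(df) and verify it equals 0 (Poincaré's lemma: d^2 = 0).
d(df) = 0

Step 1: df = sum_i (∂f/∂x_i) dx_i = (6*x*z + y^2 + z^2) dx + (2*x*y) dy + (x*(3*x + 2*z)) dz.
Step 2: Apply d again. Using the 1-form formula, the coefficient of dx ∧ dy in d(df) is ∂^2 f/∂x ∂y - ∂^2 f/∂y ∂x = (2*y) - (2*y) = 0 (equality of mixed partials for smooth f).
Similarly for dx ∧ dz and dy ∧ dz — all coefficients vanish. So d(df) = 0.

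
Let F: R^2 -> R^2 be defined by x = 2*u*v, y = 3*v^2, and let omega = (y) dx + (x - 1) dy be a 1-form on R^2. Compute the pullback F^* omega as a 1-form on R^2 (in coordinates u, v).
F^* omega = (6*v^3) du + (6*v*(3*u*v - 1)) dv

Using F^*(f dg) = (f ∘ F) d(g ∘ F), substitute each coordinate x_i by F_i(u, v) in f_i, and replace dx_i by d F_i = (∂F_i/∂u) du + (∂F_i/∂v) dv.
  For the x component: f_1(F) = 3*v^2; d F_1 = (2*v) du + (2*u) dv
  For the y component: f_2(F) = 2*u*v - 1; d F_2 = (0) du + (6*v) dv
Combining and collecting du, dv coefficients:
  coeff of du: 6*v^3
  coeff of dv: 6*v*(3*u*v - 1)
F^* omega = (6*v^3) du + (6*v*(3*u*v - 1)) dv.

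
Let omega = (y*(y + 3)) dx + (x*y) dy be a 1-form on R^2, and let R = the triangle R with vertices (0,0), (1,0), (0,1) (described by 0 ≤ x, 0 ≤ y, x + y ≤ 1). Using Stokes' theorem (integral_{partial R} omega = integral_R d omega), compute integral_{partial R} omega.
integral_(partial R) omega = -5/3

Stokes: integral_partial_R omega = integral_R d omega with d omega = (∂Q/∂x - ∂P/∂y) dx ∧ dy.
  ∂Q/∂x = y
  ∂P/∂y = 2*y + 3
  integrand = ∂Q/∂x - ∂P/∂y = -y - 3.
Integrating over R: integral_0^1 integral_0^{1-x} (-y - 3) dy dx = -5/3.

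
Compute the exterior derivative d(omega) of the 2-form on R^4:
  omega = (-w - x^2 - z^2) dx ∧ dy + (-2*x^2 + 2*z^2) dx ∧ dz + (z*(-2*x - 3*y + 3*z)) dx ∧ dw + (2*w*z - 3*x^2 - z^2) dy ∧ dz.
d(omega) = (-6*x - 2*z) dx ∧ dy ∧ dz + (3*z - 1) dx ∧ dy ∧ dw + (2*x + 3*y - 6*z) dx ∧ dz ∧ dw + (2*z) dy ∧ dz ∧ dw

For a 2-form omega = sum_{i<j} g_{ij} dx_i ∧ dx_j, the exterior derivative is
  d(omega) = sum_{i<j} d(g_{ij}) ∧ dx_i ∧ dx_j = sum_{i<j, k} (∂g_{ij}/∂x_k) dx_k ∧ dx_i ∧ dx_j.
Expand each term, using dx_k ∧ dx_i ∧ dx_j = sgn(permutation) dx_{(a)} ∧ dx_{(b)} ∧ dx_{(c)} with (a < b < c) sorted:
  d(-w - x^2 - z^2) includes (∂/∂z)(-w - x^2 - z^2) dz = (-2*z) dz, which multiplied by dx ∧ dy gives (-2*z) dx ∧ dy ∧ dz
  d(-w - x^2 - z^2) includes (∂/∂w)(-w - x^2 - z^2) dw = (-1) dw, which multiplied by dx ∧ dy gives (-1) dx ∧ dy ∧ dw
  d(z*(-2*x - 3*y + 3*z)) includes (∂/∂y)(z*(-2*x - 3*y + 3*z)) dy = (-3*z) dy, which multiplied by dx ∧ dw gives (3*z) dx ∧ dy ∧ dw
  d(z*(-2*x - 3*y + 3*z)) includes (∂/∂z)(z*(-2*x - 3*y + 3*z)) dz = (-2*x - 3*y + 6*z) dz, which multiplied by dx ∧ dw gives (2*x + 3*y - 6*z) dx ∧ dz ∧ dw
  d(2*w*z - 3*x^2 - z^2) includes (∂/∂x)(2*w*z - 3*x^2 - z^2) dx = (-6*x) dx, which multiplied by dy ∧ dz gives (-6*x) dx ∧ dy ∧ dz
  d(2*w*z - 3*x^2 - z^2) includes (∂/∂w)(2*w*z - 3*x^2 - z^2) dw = (2*z) dw, which multiplied by dy ∧ dz gives (2*z) dy ∧ dz ∧ dw
Collecting like 3-forms: d(omega) = (-6*x - 2*z) dx ∧ dy ∧ dz + (3*z - 1) dx ∧ dy ∧ dw + (2*x + 3*y - 6*z) dx ∧ dz ∧ dw + (2*z) dy ∧ dz ∧ dw.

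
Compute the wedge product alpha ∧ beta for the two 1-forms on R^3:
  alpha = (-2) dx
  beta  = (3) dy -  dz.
alpha ∧ beta = (-6) dx ∧ dy + (2) dx ∧ dz

Distribute the wedge, using dx_i ∧ dx_j = -dx_j ∧ dx_i and dx_i ∧ dx_i = 0. For each pair (i, j) with i < j, the coefficient of dx_i ∧ dx_j in alpha ∧ beta is (alpha_i * beta_j - alpha_j * beta_i). Collecting: alpha ∧ beta = (-6) dx ∧ dy + (2) dx ∧ dz.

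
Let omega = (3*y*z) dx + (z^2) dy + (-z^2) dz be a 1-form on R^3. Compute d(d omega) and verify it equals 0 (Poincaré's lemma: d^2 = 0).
d(d omega) = 0

Step 1: d omega = sum_{i<j} (∂f_j/∂x_i - ∂f_i/∂x_j) dx_i ∧ dx_j:
  coeff of dx ∧ dy: -3*z
  coeff of dx ∧ dz: -3*y
  coeff of dy ∧ dz: -2*z
Step 2: Apply d again to each 2-form coefficient. The only possible 3-form in R^3 is dx ∧ dy ∧ dz, with coefficient
  ∂(coeff of dy∧dz)/∂x - ∂(coeff of dx∧dz)/∂y + ∂(coeff of dx∧dy)/∂z
  = ∂/∂x (-2*z) - ∂/∂y (-3*y) + ∂/∂z (-3*z).
Each of these terms simplifies to sums of mixed partials that cancel in pairs. The result is 0 (by equality of mixed partials for smooth functions — Schwarz / Clairaut).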